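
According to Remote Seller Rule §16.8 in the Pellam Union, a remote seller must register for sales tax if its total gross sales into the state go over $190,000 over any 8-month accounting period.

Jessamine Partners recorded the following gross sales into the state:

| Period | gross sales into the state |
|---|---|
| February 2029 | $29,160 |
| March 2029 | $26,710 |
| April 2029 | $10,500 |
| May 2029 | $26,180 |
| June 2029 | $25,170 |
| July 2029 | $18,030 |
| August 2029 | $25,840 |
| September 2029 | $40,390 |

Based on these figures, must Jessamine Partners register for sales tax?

Yes

Total gross sales into the state: $29,160 + $26,710 + $10,500 + $26,180 + $25,170 + $18,030 + $25,840 + $40,390 = $201,980.
$201,980 > $190,000, so the threshold is exceeded.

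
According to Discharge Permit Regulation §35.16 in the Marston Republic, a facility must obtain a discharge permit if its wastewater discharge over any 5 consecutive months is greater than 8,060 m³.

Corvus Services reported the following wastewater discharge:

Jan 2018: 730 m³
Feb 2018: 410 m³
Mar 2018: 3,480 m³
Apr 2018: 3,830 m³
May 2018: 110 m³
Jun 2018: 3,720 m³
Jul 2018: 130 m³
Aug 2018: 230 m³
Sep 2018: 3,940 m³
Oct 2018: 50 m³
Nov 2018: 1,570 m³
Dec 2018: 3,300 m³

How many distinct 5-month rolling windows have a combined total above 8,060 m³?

Jan 2018–May 2018: 730 m³ + 410 m³ + 3,480 m³ + 3,830 m³ + 110 m³ = 8,560 m³ (over)
Feb 2018–Jun 2018: 410 m³ + 3,480 m³ + 3,830 m³ + 110 m³ + 3,720 m³ = 11,550 m³ (over)
Mar 2018–Jul 2018: 3,480 m³ + 3,830 m³ + 110 m³ + 3,720 m³ + 130 m³ = 11,270 m³ (over)
Apr 2018–Aug 2018: 3,830 m³ + 110 m³ + 3,720 m³ + 130 m³ + 230 m³ = 8,020 m³ (under)
May 2018–Sep 2018: 110 m³ + 3,720 m³ + 130 m³ + 230 m³ + 3,940 m³ = 8,130 m³ (over)
Jun 2018–Oct 2018: 3,720 m³ + 130 m³ + 230 m³ + 3,940 m³ + 50 m³ = 8,070 m³ (over)
Jul 2018–Nov 2018: 130 m³ + 230 m³ + 3,940 m³ + 50 m³ + 1,570 m³ = 5,920 m³ (under)
Aug 2018–Dec 2018: 230 m³ + 3,940 m³ + 50 m³ + 1,570 m³ + 3,300 m³ = 9,090 m³ (over)
6 windows exceed the threshold.

6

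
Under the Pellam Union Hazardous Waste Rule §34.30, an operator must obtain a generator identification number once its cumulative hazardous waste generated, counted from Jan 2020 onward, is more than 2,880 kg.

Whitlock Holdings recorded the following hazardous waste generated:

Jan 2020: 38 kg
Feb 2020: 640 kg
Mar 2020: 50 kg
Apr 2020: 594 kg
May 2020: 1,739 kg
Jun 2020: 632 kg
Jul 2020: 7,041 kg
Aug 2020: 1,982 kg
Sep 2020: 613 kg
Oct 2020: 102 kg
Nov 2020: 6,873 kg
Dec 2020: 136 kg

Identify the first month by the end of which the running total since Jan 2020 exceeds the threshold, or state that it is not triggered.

Through Jan 2020: 38 kg
Through Feb 2020: 678 kg
Through Mar 2020: 728 kg
Through Apr 2020: 1,322 kg
Through May 2020: 3,061 kg ← exceeds threshold

May 2020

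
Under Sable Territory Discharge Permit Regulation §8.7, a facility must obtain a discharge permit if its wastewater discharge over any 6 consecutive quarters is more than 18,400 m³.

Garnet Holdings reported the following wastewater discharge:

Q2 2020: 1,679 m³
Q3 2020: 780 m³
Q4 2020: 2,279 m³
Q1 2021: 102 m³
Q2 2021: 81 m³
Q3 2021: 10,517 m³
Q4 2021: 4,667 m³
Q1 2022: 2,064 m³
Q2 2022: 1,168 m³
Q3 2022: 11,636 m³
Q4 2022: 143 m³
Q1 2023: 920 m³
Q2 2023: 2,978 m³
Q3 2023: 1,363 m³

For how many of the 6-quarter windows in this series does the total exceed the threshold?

7

Q2 2020–Q3 2021: 1,679 m³ + 780 m³ + 2,279 m³ + 102 m³ + 81 m³ + 10,517 m³ = 15,438 m³ (under)
Q3 2020–Q4 2021: 780 m³ + 2,279 m³ + 102 m³ + 81 m³ + 10,517 m³ + 4,667 m³ = 18,426 m³ (over)
Q4 2020–Q1 2022: 2,279 m³ + 102 m³ + 81 m³ + 10,517 m³ + 4,667 m³ + 2,064 m³ = 19,710 m³ (over)
Q1 2021–Q2 2022: 102 m³ + 81 m³ + 10,517 m³ + 4,667 m³ + 2,064 m³ + 1,168 m³ = 18,599 m³ (over)
Q2 2021–Q3 2022: 81 m³ + 10,517 m³ + 4,667 m³ + 2,064 m³ + 1,168 m³ + 11,636 m³ = 30,133 m³ (over)
Q3 2021–Q4 2022: 10,517 m³ + 4,667 m³ + 2,064 m³ + 1,168 m³ + 11,636 m³ + 143 m³ = 30,195 m³ (over)
Q4 2021–Q1 2023: 4,667 m³ + 2,064 m³ + 1,168 m³ + 11,636 m³ + 143 m³ + 920 m³ = 20,598 m³ (over)
Q1 2022–Q2 2023: 2,064 m³ + 1,168 m³ + 11,636 m³ + 143 m³ + 920 m³ + 2,978 m³ = 18,909 m³ (over)
Q2 2022–Q3 2023: 1,168 m³ + 11,636 m³ + 143 m³ + 920 m³ + 2,978 m³ + 1,363 m³ = 18,208 m³ (under)
7 windows exceed the threshold.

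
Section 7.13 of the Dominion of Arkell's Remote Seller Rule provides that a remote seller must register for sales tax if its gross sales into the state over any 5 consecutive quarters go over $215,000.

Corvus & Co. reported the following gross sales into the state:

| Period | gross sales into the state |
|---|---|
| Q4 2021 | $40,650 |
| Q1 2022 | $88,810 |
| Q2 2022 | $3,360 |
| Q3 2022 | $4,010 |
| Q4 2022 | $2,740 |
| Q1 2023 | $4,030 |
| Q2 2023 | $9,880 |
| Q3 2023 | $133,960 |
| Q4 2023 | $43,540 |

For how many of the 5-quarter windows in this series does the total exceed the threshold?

Q4 2021–Q4 2022: $40,650 + $88,810 + $3,360 + $4,010 + $2,740 = $139,570 (under)
Q1 2022–Q1 2023: $88,810 + $3,360 + $4,010 + $2,740 + $4,030 = $102,950 (under)
Q2 2022–Q2 2023: $3,360 + $4,010 + $2,740 + $4,030 + $9,880 = $24,020 (under)
Q3 2022–Q3 2023: $4,010 + $2,740 + $4,030 + $9,880 + $133,960 = $154,620 (under)
Q4 2022–Q4 2023: $2,740 + $4,030 + $9,880 + $133,960 + $43,540 = $194,150 (under)
0 windows exceed the threshold.

0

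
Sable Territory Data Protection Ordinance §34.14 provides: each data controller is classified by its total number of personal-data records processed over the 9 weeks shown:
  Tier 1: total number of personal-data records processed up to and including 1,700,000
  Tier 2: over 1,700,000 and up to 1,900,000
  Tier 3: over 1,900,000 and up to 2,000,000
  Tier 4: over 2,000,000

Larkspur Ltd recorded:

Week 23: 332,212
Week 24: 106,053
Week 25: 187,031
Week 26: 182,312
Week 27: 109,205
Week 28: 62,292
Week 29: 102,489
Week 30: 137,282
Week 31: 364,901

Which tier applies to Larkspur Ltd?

Total number of personal-data records processed: 332,212 + 106,053 + 187,031 + 182,312 + 109,205 + 62,292 + 102,489 + 137,282 + 364,901 = 1,583,777.
1,583,777 ≤ 1,700,000, so Tier 1 applies.

Tier 1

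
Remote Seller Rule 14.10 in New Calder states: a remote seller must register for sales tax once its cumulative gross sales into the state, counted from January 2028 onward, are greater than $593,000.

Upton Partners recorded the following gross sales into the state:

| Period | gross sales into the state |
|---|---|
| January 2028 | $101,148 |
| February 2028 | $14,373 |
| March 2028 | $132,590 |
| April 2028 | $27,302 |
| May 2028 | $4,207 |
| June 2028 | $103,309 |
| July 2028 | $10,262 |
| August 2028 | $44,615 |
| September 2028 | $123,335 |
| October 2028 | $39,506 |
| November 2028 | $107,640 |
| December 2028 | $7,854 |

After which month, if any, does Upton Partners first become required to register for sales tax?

October 2028

Through January 2028: $101,148
Through February 2028: $115,521
Through March 2028: $248,111
Through April 2028: $275,413
Through May 2028: $279,620
Through June 2028: $382,929
Through July 2028: $393,191
Through August 2028: $437,806
Through September 2028: $561,141
Through October 2028: $600,647 ← exceeds threshold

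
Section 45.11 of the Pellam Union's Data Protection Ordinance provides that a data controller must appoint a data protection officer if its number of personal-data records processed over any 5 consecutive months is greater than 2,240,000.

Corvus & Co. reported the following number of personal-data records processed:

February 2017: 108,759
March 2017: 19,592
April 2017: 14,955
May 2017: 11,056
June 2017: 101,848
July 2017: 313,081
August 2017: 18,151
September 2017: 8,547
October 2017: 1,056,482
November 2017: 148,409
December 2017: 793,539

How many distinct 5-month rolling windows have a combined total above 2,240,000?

0

February 2017–June 2017: 108,759 + 19,592 + 14,955 + 11,056 + 101,848 = 256,210 (under)
March 2017–July 2017: 19,592 + 14,955 + 11,056 + 101,848 + 313,081 = 460,532 (under)
April 2017–August 2017: 14,955 + 11,056 + 101,848 + 313,081 + 18,151 = 459,091 (under)
May 2017–September 2017: 11,056 + 101,848 + 313,081 + 18,151 + 8,547 = 452,683 (under)
June 2017–October 2017: 101,848 + 313,081 + 18,151 + 8,547 + 1,056,482 = 1,498,109 (under)
July 2017–November 2017: 313,081 + 18,151 + 8,547 + 1,056,482 + 148,409 = 1,544,670 (under)
August 2017–December 2017: 18,151 + 8,547 + 1,056,482 + 148,409 + 793,539 = 2,025,128 (under)
0 windows exceed the threshold.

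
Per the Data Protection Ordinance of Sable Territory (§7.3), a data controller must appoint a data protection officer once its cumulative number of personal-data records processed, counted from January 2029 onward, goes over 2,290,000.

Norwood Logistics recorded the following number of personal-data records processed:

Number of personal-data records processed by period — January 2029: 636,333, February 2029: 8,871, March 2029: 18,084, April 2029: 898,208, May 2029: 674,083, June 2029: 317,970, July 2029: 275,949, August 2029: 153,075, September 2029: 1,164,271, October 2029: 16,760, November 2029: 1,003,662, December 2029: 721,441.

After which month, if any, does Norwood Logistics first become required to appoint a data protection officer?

June 2029

Through January 2029: 636,333
Through February 2029: 645,204
Through March 2029: 663,288
Through April 2029: 1,561,496
Through May 2029: 2,235,579
Through June 2029: 2,553,549 ← exceeds threshold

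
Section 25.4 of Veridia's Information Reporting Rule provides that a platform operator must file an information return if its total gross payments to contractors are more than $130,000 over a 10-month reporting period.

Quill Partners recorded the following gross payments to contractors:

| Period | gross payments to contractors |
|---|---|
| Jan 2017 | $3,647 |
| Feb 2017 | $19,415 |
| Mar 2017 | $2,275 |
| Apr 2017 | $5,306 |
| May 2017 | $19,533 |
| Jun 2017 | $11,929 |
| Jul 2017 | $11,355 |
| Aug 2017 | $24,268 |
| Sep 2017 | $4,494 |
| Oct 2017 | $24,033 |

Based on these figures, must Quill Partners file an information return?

No

Total gross payments to contractors: $3,647 + $19,415 + $2,275 + $5,306 + $19,533 + $11,929 + $11,355 + $24,268 + $4,494 + $24,033 = $126,255.
$126,255 ≤ $130,000, so the threshold is not exceeded.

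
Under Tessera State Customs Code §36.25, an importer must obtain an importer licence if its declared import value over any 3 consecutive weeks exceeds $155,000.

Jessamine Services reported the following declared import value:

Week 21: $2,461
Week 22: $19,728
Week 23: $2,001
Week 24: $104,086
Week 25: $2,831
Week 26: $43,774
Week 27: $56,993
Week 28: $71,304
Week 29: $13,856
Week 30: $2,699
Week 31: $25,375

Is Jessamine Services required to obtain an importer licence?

Yes

Week 21–Week 23: $2,461 + $19,728 + $2,001 = $24,190 (under)
Week 22–Week 24: $19,728 + $2,001 + $104,086 = $125,815 (under)
Week 23–Week 25: $2,001 + $104,086 + $2,831 = $108,918 (under)
Week 24–Week 26: $104,086 + $2,831 + $43,774 = $150,691 (under)
Week 25–Week 27: $2,831 + $43,774 + $56,993 = $103,598 (under)
Week 26–Week 28: $43,774 + $56,993 + $71,304 = $172,071 (over)
Week 27–Week 29: $56,993 + $71,304 + $13,856 = $142,153 (under)
Week 28–Week 30: $71,304 + $13,856 + $2,699 = $87,859 (under)
Week 29–Week 31: $13,856 + $2,699 + $25,375 = $41,930 (under)
At least one window exceeds $155,000.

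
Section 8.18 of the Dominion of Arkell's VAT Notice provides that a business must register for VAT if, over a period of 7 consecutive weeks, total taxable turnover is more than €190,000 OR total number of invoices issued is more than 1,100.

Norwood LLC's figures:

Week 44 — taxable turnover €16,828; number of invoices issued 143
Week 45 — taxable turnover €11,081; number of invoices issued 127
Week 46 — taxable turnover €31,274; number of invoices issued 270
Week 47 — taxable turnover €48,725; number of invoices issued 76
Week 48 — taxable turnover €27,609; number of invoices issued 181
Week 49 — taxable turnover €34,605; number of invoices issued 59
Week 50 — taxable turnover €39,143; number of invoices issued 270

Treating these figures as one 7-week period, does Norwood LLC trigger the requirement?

Total taxable turnover: €16,828 + €11,081 + €31,274 + €48,725 + €27,609 + €34,605 + €39,143 = €209,265 (> €190,000).
Total number of invoices issued: 143 + 127 + 270 + 76 + 181 + 59 + 270 = 1,126 (> 1,100).
The test is 'or': at least one threshold is exceeded.

Yes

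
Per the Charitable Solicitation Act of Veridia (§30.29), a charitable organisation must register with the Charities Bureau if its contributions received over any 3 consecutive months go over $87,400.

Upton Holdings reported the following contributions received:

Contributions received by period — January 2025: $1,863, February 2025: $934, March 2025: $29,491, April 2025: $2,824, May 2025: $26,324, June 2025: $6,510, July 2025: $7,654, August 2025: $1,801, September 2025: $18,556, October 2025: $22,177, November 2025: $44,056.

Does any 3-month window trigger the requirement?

January 2025–March 2025: $1,863 + $934 + $29,491 = $32,288 (under)
February 2025–April 2025: $934 + $29,491 + $2,824 = $33,249 (under)
March 2025–May 2025: $29,491 + $2,824 + $26,324 = $58,639 (under)
April 2025–June 2025: $2,824 + $26,324 + $6,510 = $35,658 (under)
May 2025–July 2025: $26,324 + $6,510 + $7,654 = $40,488 (under)
June 2025–August 2025: $6,510 + $7,654 + $1,801 = $15,965 (under)
July 2025–September 2025: $7,654 + $1,801 + $18,556 = $28,011 (under)
August 2025–October 2025: $1,801 + $18,556 + $22,177 = $42,534 (under)
September 2025–November 2025: $18,556 + $22,177 + $44,056 = $84,789 (under)
No window exceeds $87,400.

No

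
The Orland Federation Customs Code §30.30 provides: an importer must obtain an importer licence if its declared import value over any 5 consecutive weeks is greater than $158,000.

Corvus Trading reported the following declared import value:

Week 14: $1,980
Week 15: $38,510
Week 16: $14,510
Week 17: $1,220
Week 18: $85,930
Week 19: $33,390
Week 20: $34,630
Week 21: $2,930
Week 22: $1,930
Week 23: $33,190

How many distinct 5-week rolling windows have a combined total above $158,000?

4

Week 14–Week 18: $1,980 + $38,510 + $14,510 + $1,220 + $85,930 = $142,150 (under)
Week 15–Week 19: $38,510 + $14,510 + $1,220 + $85,930 + $33,390 = $173,560 (over)
Week 16–Week 20: $14,510 + $1,220 + $85,930 + $33,390 + $34,630 = $169,680 (over)
Week 17–Week 21: $1,220 + $85,930 + $33,390 + $34,630 + $2,930 = $158,100 (over)
Week 18–Week 22: $85,930 + $33,390 + $34,630 + $2,930 + $1,930 = $158,810 (over)
Week 19–Week 23: $33,390 + $34,630 + $2,930 + $1,930 + $33,190 = $106,070 (under)
4 windows exceed the threshold.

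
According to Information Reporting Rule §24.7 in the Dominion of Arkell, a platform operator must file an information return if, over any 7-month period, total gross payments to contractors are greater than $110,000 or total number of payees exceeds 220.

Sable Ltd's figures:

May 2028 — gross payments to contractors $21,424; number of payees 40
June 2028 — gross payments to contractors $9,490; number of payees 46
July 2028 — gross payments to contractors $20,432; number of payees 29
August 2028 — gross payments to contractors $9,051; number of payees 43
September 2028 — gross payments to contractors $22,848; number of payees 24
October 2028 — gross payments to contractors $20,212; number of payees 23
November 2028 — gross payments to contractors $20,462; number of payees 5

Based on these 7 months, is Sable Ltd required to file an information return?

Yes

Total gross payments to contractors: $21,424 + $9,490 + $20,432 + $9,051 + $22,848 + $20,212 + $20,462 = $123,919 (> $110,000).
Total number of payees: 40 + 46 + 29 + 43 + 24 + 23 + 5 = 210 (≤ 220).
The test is 'or': at least one threshold is exceeded.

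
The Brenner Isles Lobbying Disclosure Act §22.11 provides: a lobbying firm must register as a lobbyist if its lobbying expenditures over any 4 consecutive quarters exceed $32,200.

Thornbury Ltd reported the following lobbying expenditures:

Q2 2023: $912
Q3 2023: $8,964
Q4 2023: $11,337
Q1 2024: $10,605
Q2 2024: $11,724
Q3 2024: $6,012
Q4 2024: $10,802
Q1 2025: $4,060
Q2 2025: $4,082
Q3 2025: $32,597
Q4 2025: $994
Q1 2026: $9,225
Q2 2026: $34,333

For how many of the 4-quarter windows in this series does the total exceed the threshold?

8

Q2 2023–Q1 2024: $912 + $8,964 + $11,337 + $10,605 = $31,818 (under)
Q3 2023–Q2 2024: $8,964 + $11,337 + $10,605 + $11,724 = $42,630 (over)
Q4 2023–Q3 2024: $11,337 + $10,605 + $11,724 + $6,012 = $39,678 (over)
Q1 2024–Q4 2024: $10,605 + $11,724 + $6,012 + $10,802 = $39,143 (over)
Q2 2024–Q1 2025: $11,724 + $6,012 + $10,802 + $4,060 = $32,598 (over)
Q3 2024–Q2 2025: $6,012 + $10,802 + $4,060 + $4,082 = $24,956 (under)
Q4 2024–Q3 2025: $10,802 + $4,060 + $4,082 + $32,597 = $51,541 (over)
Q1 2025–Q4 2025: $4,060 + $4,082 + $32,597 + $994 = $41,733 (over)
Q2 2025–Q1 2026: $4,082 + $32,597 + $994 + $9,225 = $46,898 (over)
Q3 2025–Q2 2026: $32,597 + $994 + $9,225 + $34,333 = $77,149 (over)
8 windows exceed the threshold.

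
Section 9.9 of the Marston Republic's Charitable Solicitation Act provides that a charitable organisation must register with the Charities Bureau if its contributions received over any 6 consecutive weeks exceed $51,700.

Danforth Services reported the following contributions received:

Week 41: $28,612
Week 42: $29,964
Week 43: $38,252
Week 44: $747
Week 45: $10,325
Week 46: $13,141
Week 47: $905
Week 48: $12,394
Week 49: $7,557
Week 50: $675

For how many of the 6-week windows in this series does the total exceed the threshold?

3

Week 41–Week 46: $28,612 + $29,964 + $38,252 + $747 + $10,325 + $13,141 = $121,041 (over)
Week 42–Week 47: $29,964 + $38,252 + $747 + $10,325 + $13,141 + $905 = $93,334 (over)
Week 43–Week 48: $38,252 + $747 + $10,325 + $13,141 + $905 + $12,394 = $75,764 (over)
Week 44–Week 49: $747 + $10,325 + $13,141 + $905 + $12,394 + $7,557 = $45,069 (under)
Week 45–Week 50: $10,325 + $13,141 + $905 + $12,394 + $7,557 + $675 = $44,997 (under)
3 windows exceed the threshold.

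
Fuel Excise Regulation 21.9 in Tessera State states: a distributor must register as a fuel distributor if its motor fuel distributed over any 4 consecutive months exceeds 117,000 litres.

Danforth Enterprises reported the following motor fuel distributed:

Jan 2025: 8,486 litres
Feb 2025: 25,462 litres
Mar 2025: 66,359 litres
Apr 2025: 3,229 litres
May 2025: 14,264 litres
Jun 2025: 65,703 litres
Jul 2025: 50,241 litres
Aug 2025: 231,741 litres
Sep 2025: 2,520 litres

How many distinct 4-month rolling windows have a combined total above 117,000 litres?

4

Jan 2025–Apr 2025: 8,486 litres + 25,462 litres + 66,359 litres + 3,229 litres = 103,536 litres (under)
Feb 2025–May 2025: 25,462 litres + 66,359 litres + 3,229 litres + 14,264 litres = 109,314 litres (under)
Mar 2025–Jun 2025: 66,359 litres + 3,229 litres + 14,264 litres + 65,703 litres = 149,555 litres (over)
Apr 2025–Jul 2025: 3,229 litres + 14,264 litres + 65,703 litres + 50,241 litres = 133,437 litres (over)
May 2025–Aug 2025: 14,264 litres + 65,703 litres + 50,241 litres + 231,741 litres = 361,949 litres (over)
Jun 2025–Sep 2025: 65,703 litres + 50,241 litres + 231,741 litres + 2,520 litres = 350,205 litres (over)
4 windows exceed the threshold.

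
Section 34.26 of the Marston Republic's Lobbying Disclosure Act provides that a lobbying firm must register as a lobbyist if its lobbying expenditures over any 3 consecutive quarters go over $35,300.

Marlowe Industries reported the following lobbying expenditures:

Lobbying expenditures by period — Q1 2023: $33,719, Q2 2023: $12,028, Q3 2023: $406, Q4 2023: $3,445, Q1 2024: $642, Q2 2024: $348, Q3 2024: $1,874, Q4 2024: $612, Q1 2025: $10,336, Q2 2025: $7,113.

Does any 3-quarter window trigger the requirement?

Q1 2023–Q3 2023: $33,719 + $12,028 + $406 = $46,153 (over)
Q2 2023–Q4 2023: $12,028 + $406 + $3,445 = $15,879 (under)
Q3 2023–Q1 2024: $406 + $3,445 + $642 = $4,493 (under)
Q4 2023–Q2 2024: $3,445 + $642 + $348 = $4,435 (under)
Q1 2024–Q3 2024: $642 + $348 + $1,874 = $2,864 (under)
Q2 2024–Q4 2024: $348 + $1,874 + $612 = $2,834 (under)
Q3 2024–Q1 2025: $1,874 + $612 + $10,336 = $12,822 (under)
Q4 2024–Q2 2025: $612 + $10,336 + $7,113 = $18,061 (under)
At least one window exceeds $35,300.

Yes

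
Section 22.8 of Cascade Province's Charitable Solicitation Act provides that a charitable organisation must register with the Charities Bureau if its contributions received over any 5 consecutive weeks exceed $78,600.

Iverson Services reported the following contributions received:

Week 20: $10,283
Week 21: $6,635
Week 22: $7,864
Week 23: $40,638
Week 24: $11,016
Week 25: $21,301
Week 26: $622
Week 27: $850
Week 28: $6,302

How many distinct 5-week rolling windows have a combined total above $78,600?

Week 20–Week 24: $10,283 + $6,635 + $7,864 + $40,638 + $11,016 = $76,436 (under)
Week 21–Week 25: $6,635 + $7,864 + $40,638 + $11,016 + $21,301 = $87,454 (over)
Week 22–Week 26: $7,864 + $40,638 + $11,016 + $21,301 + $622 = $81,441 (over)
Week 23–Week 27: $40,638 + $11,016 + $21,301 + $622 + $850 = $74,427 (under)
Week 24–Week 28: $11,016 + $21,301 + $622 + $850 + $6,302 = $40,091 (under)
2 windows exceed the threshold.

2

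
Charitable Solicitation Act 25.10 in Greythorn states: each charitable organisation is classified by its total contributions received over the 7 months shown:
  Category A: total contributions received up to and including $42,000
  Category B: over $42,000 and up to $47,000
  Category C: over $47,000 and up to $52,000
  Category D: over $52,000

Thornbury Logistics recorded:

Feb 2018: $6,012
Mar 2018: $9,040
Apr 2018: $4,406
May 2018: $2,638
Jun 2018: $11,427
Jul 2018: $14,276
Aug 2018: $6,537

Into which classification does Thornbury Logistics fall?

Total contributions received: $6,012 + $9,040 + $4,406 + $2,638 + $11,427 + $14,276 + $6,537 = $54,336.
$54,336 > $52,000, so Category D applies.

Category D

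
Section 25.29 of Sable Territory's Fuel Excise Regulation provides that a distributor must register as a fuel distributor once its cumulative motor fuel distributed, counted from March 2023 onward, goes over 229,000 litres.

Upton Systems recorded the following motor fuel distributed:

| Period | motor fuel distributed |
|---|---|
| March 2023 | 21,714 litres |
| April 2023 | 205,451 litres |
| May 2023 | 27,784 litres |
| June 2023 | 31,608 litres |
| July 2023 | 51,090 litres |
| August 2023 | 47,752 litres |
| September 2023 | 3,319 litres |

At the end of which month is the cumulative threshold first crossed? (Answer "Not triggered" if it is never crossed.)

May 2023

Through March 2023: 21,714 litres
Through April 2023: 227,165 litres
Through May 2023: 254,949 litres ← exceeds threshold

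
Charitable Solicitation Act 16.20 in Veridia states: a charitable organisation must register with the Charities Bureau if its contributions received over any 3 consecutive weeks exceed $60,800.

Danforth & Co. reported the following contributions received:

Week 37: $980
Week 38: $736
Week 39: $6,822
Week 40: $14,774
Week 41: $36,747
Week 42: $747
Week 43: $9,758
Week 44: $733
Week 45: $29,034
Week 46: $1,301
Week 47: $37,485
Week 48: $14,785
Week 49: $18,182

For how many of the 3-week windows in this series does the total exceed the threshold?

2

Week 37–Week 39: $980 + $736 + $6,822 = $8,538 (under)
Week 38–Week 40: $736 + $6,822 + $14,774 = $22,332 (under)
Week 39–Week 41: $6,822 + $14,774 + $36,747 = $58,343 (under)
Week 40–Week 42: $14,774 + $36,747 + $747 = $52,268 (under)
Week 41–Week 43: $36,747 + $747 + $9,758 = $47,252 (under)
Week 42–Week 44: $747 + $9,758 + $733 = $11,238 (under)
Week 43–Week 45: $9,758 + $733 + $29,034 = $39,525 (under)
Week 44–Week 46: $733 + $29,034 + $1,301 = $31,068 (under)
Week 45–Week 47: $29,034 + $1,301 + $37,485 = $67,820 (over)
Week 46–Week 48: $1,301 + $37,485 + $14,785 = $53,571 (under)
Week 47–Week 49: $37,485 + $14,785 + $18,182 = $70,452 (over)
2 windows exceed the threshold.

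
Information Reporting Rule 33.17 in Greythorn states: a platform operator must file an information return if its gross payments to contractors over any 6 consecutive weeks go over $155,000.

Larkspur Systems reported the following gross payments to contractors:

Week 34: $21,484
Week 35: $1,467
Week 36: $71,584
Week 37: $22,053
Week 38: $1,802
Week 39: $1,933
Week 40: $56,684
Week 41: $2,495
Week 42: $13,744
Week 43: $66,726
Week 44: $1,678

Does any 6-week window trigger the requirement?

Yes

Week 34–Week 39: $21,484 + $1,467 + $71,584 + $22,053 + $1,802 + $1,933 = $120,323 (under)
Week 35–Week 40: $1,467 + $71,584 + $22,053 + $1,802 + $1,933 + $56,684 = $155,523 (over)
Week 36–Week 41: $71,584 + $22,053 + $1,802 + $1,933 + $56,684 + $2,495 = $156,551 (over)
Week 37–Week 42: $22,053 + $1,802 + $1,933 + $56,684 + $2,495 + $13,744 = $98,711 (under)
Week 38–Week 43: $1,802 + $1,933 + $56,684 + $2,495 + $13,744 + $66,726 = $143,384 (under)
Week 39–Week 44: $1,933 + $56,684 + $2,495 + $13,744 + $66,726 + $1,678 = $143,260 (under)
At least one window exceeds $155,000.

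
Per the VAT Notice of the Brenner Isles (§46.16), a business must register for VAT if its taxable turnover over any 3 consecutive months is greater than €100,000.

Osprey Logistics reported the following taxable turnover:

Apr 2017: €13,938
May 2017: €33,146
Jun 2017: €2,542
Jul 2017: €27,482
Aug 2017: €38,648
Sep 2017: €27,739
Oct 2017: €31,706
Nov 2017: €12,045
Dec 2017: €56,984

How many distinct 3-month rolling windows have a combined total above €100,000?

1

Apr 2017–Jun 2017: €13,938 + €33,146 + €2,542 = €49,626 (under)
May 2017–Jul 2017: €33,146 + €2,542 + €27,482 = €63,170 (under)
Jun 2017–Aug 2017: €2,542 + €27,482 + €38,648 = €68,672 (under)
Jul 2017–Sep 2017: €27,482 + €38,648 + €27,739 = €93,869 (under)
Aug 2017–Oct 2017: €38,648 + €27,739 + €31,706 = €98,093 (under)
Sep 2017–Nov 2017: €27,739 + €31,706 + €12,045 = €71,490 (under)
Oct 2017–Dec 2017: €31,706 + €12,045 + €56,984 = €100,735 (over)
1 window exceeds the threshold.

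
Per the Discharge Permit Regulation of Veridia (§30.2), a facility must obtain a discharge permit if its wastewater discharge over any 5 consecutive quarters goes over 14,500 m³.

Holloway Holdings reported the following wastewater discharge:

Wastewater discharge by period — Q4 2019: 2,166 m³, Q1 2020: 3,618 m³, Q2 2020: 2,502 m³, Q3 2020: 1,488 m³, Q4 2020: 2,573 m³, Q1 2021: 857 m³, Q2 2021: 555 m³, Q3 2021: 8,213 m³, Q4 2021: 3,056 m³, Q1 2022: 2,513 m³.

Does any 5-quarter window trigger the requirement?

Yes

Q4 2019–Q4 2020: 2,166 m³ + 3,618 m³ + 2,502 m³ + 1,488 m³ + 2,573 m³ = 12,347 m³ (under)
Q1 2020–Q1 2021: 3,618 m³ + 2,502 m³ + 1,488 m³ + 2,573 m³ + 857 m³ = 11,038 m³ (under)
Q2 2020–Q2 2021: 2,502 m³ + 1,488 m³ + 2,573 m³ + 857 m³ + 555 m³ = 7,975 m³ (under)
Q3 2020–Q3 2021: 1,488 m³ + 2,573 m³ + 857 m³ + 555 m³ + 8,213 m³ = 13,686 m³ (under)
Q4 2020–Q4 2021: 2,573 m³ + 857 m³ + 555 m³ + 8,213 m³ + 3,056 m³ = 15,254 m³ (over)
Q1 2021–Q1 2022: 857 m³ + 555 m³ + 8,213 m³ + 3,056 m³ + 2,513 m³ = 15,194 m³ (over)
At least one window exceeds 14,500 m³.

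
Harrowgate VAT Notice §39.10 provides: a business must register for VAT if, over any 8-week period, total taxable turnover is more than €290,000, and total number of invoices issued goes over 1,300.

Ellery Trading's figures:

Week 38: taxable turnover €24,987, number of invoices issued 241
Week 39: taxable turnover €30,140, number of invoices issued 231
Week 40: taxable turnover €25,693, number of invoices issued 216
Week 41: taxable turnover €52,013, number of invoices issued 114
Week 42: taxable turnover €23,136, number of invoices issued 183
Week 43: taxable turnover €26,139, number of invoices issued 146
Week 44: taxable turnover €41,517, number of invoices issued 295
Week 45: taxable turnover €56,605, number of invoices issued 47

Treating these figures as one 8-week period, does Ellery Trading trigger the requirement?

No

Total taxable turnover: €24,987 + €30,140 + €25,693 + €52,013 + €23,136 + €26,139 + €41,517 + €56,605 = €280,230 (≤ €290,000).
Total number of invoices issued: 241 + 231 + 216 + 114 + 183 + 146 + 295 + 47 = 1,473 (> 1,300).
The test is 'and': the rule requires both, and at least one is not exceeded.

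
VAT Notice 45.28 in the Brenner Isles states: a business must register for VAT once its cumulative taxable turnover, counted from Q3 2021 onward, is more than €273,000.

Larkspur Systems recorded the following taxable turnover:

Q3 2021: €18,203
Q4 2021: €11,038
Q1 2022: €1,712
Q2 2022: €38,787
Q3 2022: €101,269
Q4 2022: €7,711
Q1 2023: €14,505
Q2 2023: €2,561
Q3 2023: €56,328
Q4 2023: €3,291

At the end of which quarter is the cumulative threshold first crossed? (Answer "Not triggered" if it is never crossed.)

Not triggered

Through Q3 2021: €18,203
Through Q4 2021: €29,241
Through Q1 2022: €30,953
Through Q2 2022: €69,740
Through Q3 2022: €171,009
Through Q4 2022: €178,720
Through Q1 2023: €193,225
Through Q2 2023: €195,786
Through Q3 2023: €252,114
Through Q4 2023: €255,405
Final cumulative total €255,405 ≤ €273,000; the threshold is never exceeded.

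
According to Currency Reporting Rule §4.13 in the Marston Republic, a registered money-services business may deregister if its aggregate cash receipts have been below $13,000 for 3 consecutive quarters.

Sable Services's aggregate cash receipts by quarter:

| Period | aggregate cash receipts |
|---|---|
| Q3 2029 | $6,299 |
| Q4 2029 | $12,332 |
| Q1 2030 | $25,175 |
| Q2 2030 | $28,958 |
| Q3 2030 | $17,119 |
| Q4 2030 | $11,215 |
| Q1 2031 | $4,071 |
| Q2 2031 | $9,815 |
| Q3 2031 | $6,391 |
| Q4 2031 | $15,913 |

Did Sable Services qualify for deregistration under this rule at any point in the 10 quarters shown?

Quarters below $13,000: Q3 2029, Q4 2029, Q4 2030, Q1 2031, Q2 2031, Q3 2031.
Longest run of consecutive quarters below the threshold: 4.
4 ≥ 3, so Sable Services became eligible.

Yes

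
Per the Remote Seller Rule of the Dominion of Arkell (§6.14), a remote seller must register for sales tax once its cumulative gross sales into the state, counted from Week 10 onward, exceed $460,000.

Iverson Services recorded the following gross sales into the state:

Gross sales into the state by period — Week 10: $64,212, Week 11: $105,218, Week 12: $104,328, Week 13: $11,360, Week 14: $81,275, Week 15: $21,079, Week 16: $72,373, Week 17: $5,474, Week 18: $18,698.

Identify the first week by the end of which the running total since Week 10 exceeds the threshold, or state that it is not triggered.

Week 17

Through Week 10: $64,212
Through Week 11: $169,430
Through Week 12: $273,758
Through Week 13: $285,118
Through Week 14: $366,393
Through Week 15: $387,472
Through Week 16: $459,845
Through Week 17: $465,319 ← exceeds threshold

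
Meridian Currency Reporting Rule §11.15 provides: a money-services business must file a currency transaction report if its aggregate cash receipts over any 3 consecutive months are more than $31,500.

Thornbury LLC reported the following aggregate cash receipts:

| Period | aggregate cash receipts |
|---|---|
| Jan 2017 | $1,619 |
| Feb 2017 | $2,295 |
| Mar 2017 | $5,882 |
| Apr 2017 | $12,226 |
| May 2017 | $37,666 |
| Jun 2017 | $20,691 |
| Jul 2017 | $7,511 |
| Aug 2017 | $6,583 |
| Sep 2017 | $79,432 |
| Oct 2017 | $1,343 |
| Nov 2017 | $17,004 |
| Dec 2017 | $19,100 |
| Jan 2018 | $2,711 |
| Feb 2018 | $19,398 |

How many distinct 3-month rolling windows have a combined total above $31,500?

Jan 2017–Mar 2017: $1,619 + $2,295 + $5,882 = $9,796 (under)
Feb 2017–Apr 2017: $2,295 + $5,882 + $12,226 = $20,403 (under)
Mar 2017–May 2017: $5,882 + $12,226 + $37,666 = $55,774 (over)
Apr 2017–Jun 2017: $12,226 + $37,666 + $20,691 = $70,583 (over)
May 2017–Jul 2017: $37,666 + $20,691 + $7,511 = $65,868 (over)
Jun 2017–Aug 2017: $20,691 + $7,511 + $6,583 = $34,785 (over)
Jul 2017–Sep 2017: $7,511 + $6,583 + $79,432 = $93,526 (over)
Aug 2017–Oct 2017: $6,583 + $79,432 + $1,343 = $87,358 (over)
Sep 2017–Nov 2017: $79,432 + $1,343 + $17,004 = $97,779 (over)
Oct 2017–Dec 2017: $1,343 + $17,004 + $19,100 = $37,447 (over)
Nov 2017–Jan 2018: $17,004 + $19,100 + $2,711 = $38,815 (over)
Dec 2017–Feb 2018: $19,100 + $2,711 + $19,398 = $41,209 (over)
10 windows exceed the threshold.

10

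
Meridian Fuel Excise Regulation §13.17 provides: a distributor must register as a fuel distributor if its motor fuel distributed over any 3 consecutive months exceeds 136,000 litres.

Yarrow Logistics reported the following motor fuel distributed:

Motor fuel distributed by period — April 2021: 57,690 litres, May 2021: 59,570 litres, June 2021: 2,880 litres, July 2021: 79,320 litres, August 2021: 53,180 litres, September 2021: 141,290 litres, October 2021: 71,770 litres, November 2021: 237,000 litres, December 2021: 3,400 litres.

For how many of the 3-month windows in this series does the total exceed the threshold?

5

April 2021–June 2021: 57,690 litres + 59,570 litres + 2,880 litres = 120,140 litres (under)
May 2021–July 2021: 59,570 litres + 2,880 litres + 79,320 litres = 141,770 litres (over)
June 2021–August 2021: 2,880 litres + 79,320 litres + 53,180 litres = 135,380 litres (under)
July 2021–September 2021: 79,320 litres + 53,180 litres + 141,290 litres = 273,790 litres (over)
August 2021–October 2021: 53,180 litres + 141,290 litres + 71,770 litres = 266,240 litres (over)
September 2021–November 2021: 141,290 litres + 71,770 litres + 237,000 litres = 450,060 litres (over)
October 2021–December 2021: 71,770 litres + 237,000 litres + 3,400 litres = 312,170 litres (over)
5 windows exceed the threshold.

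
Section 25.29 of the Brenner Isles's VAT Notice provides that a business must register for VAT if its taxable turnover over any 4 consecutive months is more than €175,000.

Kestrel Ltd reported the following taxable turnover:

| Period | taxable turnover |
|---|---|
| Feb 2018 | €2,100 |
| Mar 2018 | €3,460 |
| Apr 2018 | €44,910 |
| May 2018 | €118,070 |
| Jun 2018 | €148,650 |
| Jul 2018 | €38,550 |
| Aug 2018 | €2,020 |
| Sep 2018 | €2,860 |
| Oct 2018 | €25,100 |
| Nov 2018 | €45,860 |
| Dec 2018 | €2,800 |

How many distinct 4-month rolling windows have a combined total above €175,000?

4

Feb 2018–May 2018: €2,100 + €3,460 + €44,910 + €118,070 = €168,540 (under)
Mar 2018–Jun 2018: €3,460 + €44,910 + €118,070 + €148,650 = €315,090 (over)
Apr 2018–Jul 2018: €44,910 + €118,070 + €148,650 + €38,550 = €350,180 (over)
May 2018–Aug 2018: €118,070 + €148,650 + €38,550 + €2,020 = €307,290 (over)
Jun 2018–Sep 2018: €148,650 + €38,550 + €2,020 + €2,860 = €192,080 (over)
Jul 2018–Oct 2018: €38,550 + €2,020 + €2,860 + €25,100 = €68,530 (under)
Aug 2018–Nov 2018: €2,020 + €2,860 + €25,100 + €45,860 = €75,840 (under)
Sep 2018–Dec 2018: €2,860 + €25,100 + €45,860 + €2,800 = €76,620 (under)
4 windows exceed the threshold.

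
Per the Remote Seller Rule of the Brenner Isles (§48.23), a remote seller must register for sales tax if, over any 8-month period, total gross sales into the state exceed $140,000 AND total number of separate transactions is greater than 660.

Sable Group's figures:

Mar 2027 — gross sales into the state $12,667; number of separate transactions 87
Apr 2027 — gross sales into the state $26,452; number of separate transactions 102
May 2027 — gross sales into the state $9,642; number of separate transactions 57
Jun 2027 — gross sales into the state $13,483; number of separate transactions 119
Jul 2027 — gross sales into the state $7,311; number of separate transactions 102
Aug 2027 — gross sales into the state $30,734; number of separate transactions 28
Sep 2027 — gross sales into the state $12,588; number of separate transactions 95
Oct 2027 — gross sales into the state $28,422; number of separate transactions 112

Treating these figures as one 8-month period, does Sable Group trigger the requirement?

Total gross sales into the state: $12,667 + $26,452 + $9,642 + $13,483 + $7,311 + $30,734 + $12,588 + $28,422 = $141,299 (> $140,000).
Total number of separate transactions: 87 + 102 + 57 + 119 + 102 + 28 + 95 + 112 = 702 (> 660).
The test is 'and': both thresholds are exceeded.

Yes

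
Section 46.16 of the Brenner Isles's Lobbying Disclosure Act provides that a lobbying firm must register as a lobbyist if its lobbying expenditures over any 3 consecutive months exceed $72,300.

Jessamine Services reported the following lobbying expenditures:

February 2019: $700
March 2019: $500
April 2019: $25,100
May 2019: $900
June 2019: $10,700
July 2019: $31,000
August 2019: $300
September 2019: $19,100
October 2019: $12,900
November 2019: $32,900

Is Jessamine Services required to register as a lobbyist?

February 2019–April 2019: $700 + $500 + $25,100 = $26,300 (under)
March 2019–May 2019: $500 + $25,100 + $900 = $26,500 (under)
April 2019–June 2019: $25,100 + $900 + $10,700 = $36,700 (under)
May 2019–July 2019: $900 + $10,700 + $31,000 = $42,600 (under)
June 2019–August 2019: $10,700 + $31,000 + $300 = $42,000 (under)
July 2019–September 2019: $31,000 + $300 + $19,100 = $50,400 (under)
August 2019–October 2019: $300 + $19,100 + $12,900 = $32,300 (under)
September 2019–November 2019: $19,100 + $12,900 + $32,900 = $64,900 (under)
No window exceeds $72,300.

No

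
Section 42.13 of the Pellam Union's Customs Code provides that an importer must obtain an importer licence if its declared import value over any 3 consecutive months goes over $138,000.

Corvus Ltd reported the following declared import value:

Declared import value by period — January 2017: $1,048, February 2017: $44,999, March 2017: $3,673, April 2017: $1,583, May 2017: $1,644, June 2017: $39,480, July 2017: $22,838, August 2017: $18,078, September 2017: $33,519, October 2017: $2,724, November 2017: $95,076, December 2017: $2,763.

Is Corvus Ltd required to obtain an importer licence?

January 2017–March 2017: $1,048 + $44,999 + $3,673 = $49,720 (under)
February 2017–April 2017: $44,999 + $3,673 + $1,583 = $50,255 (under)
March 2017–May 2017: $3,673 + $1,583 + $1,644 = $6,900 (under)
April 2017–June 2017: $1,583 + $1,644 + $39,480 = $42,707 (under)
May 2017–July 2017: $1,644 + $39,480 + $22,838 = $63,962 (under)
June 2017–August 2017: $39,480 + $22,838 + $18,078 = $80,396 (under)
July 2017–September 2017: $22,838 + $18,078 + $33,519 = $74,435 (under)
August 2017–October 2017: $18,078 + $33,519 + $2,724 = $54,321 (under)
September 2017–November 2017: $33,519 + $2,724 + $95,076 = $131,319 (under)
October 2017–December 2017: $2,724 + $95,076 + $2,763 = $100,563 (under)
No window exceeds $138,000.

No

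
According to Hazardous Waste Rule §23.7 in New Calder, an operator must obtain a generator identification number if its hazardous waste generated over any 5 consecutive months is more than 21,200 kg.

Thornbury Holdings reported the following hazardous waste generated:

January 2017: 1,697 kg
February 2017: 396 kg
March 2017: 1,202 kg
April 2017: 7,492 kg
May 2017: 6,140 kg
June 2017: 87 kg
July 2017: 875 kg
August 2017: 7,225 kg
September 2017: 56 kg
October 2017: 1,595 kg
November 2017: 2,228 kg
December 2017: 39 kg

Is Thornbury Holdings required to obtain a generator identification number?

January 2017–May 2017: 1,697 kg + 396 kg + 1,202 kg + 7,492 kg + 6,140 kg = 16,927 kg (under)
February 2017–June 2017: 396 kg + 1,202 kg + 7,492 kg + 6,140 kg + 87 kg = 15,317 kg (under)
March 2017–July 2017: 1,202 kg + 7,492 kg + 6,140 kg + 87 kg + 875 kg = 15,796 kg (under)
April 2017–August 2017: 7,492 kg + 6,140 kg + 87 kg + 875 kg + 7,225 kg = 21,819 kg (over)
May 2017–September 2017: 6,140 kg + 87 kg + 875 kg + 7,225 kg + 56 kg = 14,383 kg (under)
June 2017–October 2017: 87 kg + 875 kg + 7,225 kg + 56 kg + 1,595 kg = 9,838 kg (under)
July 2017–November 2017: 875 kg + 7,225 kg + 56 kg + 1,595 kg + 2,228 kg = 11,979 kg (under)
August 2017–December 2017: 7,225 kg + 56 kg + 1,595 kg + 2,228 kg + 39 kg = 11,143 kg (under)
At least one window exceeds 21,200 kg.

Yes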